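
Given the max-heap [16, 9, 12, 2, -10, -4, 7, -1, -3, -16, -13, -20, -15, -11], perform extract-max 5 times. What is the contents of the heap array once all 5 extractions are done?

extract-max #1 returns 16:
  remove root 16; move last element -11 to root → [-11, 9, 12, 2, -10, -4, 7, -1, -3, -16, -13, -20, -15]
  -11 vs larger child 12 at index 2, swap → [12, 9, -11, 2, -10, -4, 7, -1, -3, -16, -13, -20, -15]
  -11 vs larger child 7 at index 6, swap → [12, 9, 7, 2, -10, -4, -11, -1, -3, -16, -13, -20, -15]
extract-max #2 returns 12:
  remove root 12; move last element -15 to root → [-15, 9, 7, 2, -10, -4, -11, -1, -3, -16, -13, -20]
  -15 vs larger child 9 at index 1, swap → [9, -15, 7, 2, -10, -4, -11, -1, -3, -16, -13, -20]
  -15 vs larger child 2 at index 3, swap → [9, 2, 7, -15, -10, -4, -11, -1, -3, -16, -13, -20]
  -15 vs larger child -1 at index 7, swap → [9, 2, 7, -1, -10, -4, -11, -15, -3, -16, -13, -20]
extract-max #3 returns 9:
  remove root 9; move last element -20 to root → [-20, 2, 7, -1, -10, -4, -11, -15, -3, -16, -13]
  -20 vs larger child 7 at index 2, swap → [7, 2, -20, -1, -10, -4, -11, -15, -3, -16, -13]
  -20 vs larger child -4 at index 5, swap → [7, 2, -4, -1, -10, -20, -11, -15, -3, -16, -13]
extract-max #4 returns 7:
  remove root 7; move last element -13 to root → [-13, 2, -4, -1, -10, -20, -11, -15, -3, -16]
  -13 vs larger child 2 at index 1, swap → [2, -13, -4, -1, -10, -20, -11, -15, -3, -16]
  -13 vs larger child -1 at index 3, swap → [2, -1, -4, -13, -10, -20, -11, -15, -3, -16]
  -13 vs larger child -3 at index 8, swap → [2, -1, -4, -3, -10, -20, -11, -15, -13, -16]
extract-max #5 returns 2:
  remove root 2; move last element -16 to root → [-16, -1, -4, -3, -10, -20, -11, -15, -13]
  -16 vs larger child -1 at index 1, swap → [-1, -16, -4, -3, -10, -20, -11, -15, -13]
  -16 vs larger child -3 at index 3, swap → [-1, -3, -4, -16, -10, -20, -11, -15, -13]
  -16 vs larger child -13 at index 8, swap → [-1, -3, -4, -13, -10, -20, -11, -15, -16]

[-1, -3, -4, -13, -10, -20, -11, -15, -16]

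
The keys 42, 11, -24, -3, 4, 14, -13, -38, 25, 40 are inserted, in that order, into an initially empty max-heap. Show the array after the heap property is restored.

[42, 40, 14, 11, 25, -24, -13, -38, -3, 4]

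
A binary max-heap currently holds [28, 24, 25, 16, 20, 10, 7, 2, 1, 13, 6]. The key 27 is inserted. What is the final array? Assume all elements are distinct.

[28, 24, 27, 16, 20, 25, 7, 2, 1, 13, 6, 10]

append 27 at index 11 → [28, 24, 25, 16, 20, 10, 7, 2, 1, 13, 6, 27]
27 > parent 10 at index 5, swap → [28, 24, 25, 16, 20, 27, 7, 2, 1, 13, 6, 10]
27 > parent 25 at index 2, swap → [28, 24, 27, 16, 20, 25, 7, 2, 1, 13, 6, 10]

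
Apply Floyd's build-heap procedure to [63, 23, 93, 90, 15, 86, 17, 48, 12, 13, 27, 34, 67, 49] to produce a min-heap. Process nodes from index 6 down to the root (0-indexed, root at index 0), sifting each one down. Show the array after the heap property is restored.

[12, 13, 17, 23, 15, 34, 49, 48, 90, 63, 27, 86, 67, 93]

sift down from index 6: already satisfies heap property
sift down from index 5:
  86 vs smaller child 34 at index 11, swap → [63, 23, 93, 90, 15, 34, 17, 48, 12, 13, 27, 86, 67, 49]
sift down from index 4:
  15 vs smaller child 13 at index 9, swap → [63, 23, 93, 90, 13, 34, 17, 48, 12, 15, 27, 86, 67, 49]
sift down from index 3:
  90 vs smaller child 12 at index 8, swap → [63, 23, 93, 12, 13, 34, 17, 48, 90, 15, 27, 86, 67, 49]
sift down from index 2:
  93 vs smaller child 17 at index 6, swap → [63, 23, 17, 12, 13, 34, 93, 48, 90, 15, 27, 86, 67, 49]
  93 vs only child 49 at index 13, swap → [63, 23, 17, 12, 13, 34, 49, 48, 90, 15, 27, 86, 67, 93]
sift down from index 1:
  23 vs smaller child 12 at index 3, swap → [63, 12, 17, 23, 13, 34, 49, 48, 90, 15, 27, 86, 67, 93]
sift down from index 0:
  63 vs smaller child 12 at index 1, swap → [12, 63, 17, 23, 13, 34, 49, 48, 90, 15, 27, 86, 67, 93]
  63 vs smaller child 13 at index 4, swap → [12, 13, 17, 23, 63, 34, 49, 48, 90, 15, 27, 86, 67, 93]
  63 vs smaller child 15 at index 9, swap → [12, 13, 17, 23, 15, 34, 49, 48, 90, 63, 27, 86, 67, 93]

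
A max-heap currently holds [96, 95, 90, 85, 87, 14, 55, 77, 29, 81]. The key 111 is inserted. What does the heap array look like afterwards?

[111, 96, 90, 85, 95, 14, 55, 77, 29, 81, 87]

append 111 at index 10 → [96, 95, 90, 85, 87, 14, 55, 77, 29, 81, 111]
111 > parent 87 at index 4, swap → [96, 95, 90, 85, 111, 14, 55, 77, 29, 81, 87]
111 > parent 95 at index 1, swap → [96, 111, 90, 85, 95, 14, 55, 77, 29, 81, 87]
111 > parent 96 at index 0, swap → [111, 96, 90, 85, 95, 14, 55, 77, 29, 81, 87]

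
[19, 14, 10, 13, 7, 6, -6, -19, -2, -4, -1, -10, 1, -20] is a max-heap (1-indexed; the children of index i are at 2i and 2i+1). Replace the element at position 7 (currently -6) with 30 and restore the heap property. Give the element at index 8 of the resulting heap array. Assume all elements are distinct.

-19

set index 7 from -6 to 30 → [19, 14, 10, 13, 7, 6, 30, -19, -2, -4, -1, -10, 1, -20]
30 > parent 10 at index 3, swap → [19, 14, 30, 13, 7, 6, 10, -19, -2, -4, -1, -10, 1, -20]
30 > parent 19 at index 1, swap → [30, 14, 19, 13, 7, 6, 10, -19, -2, -4, -1, -10, 1, -20]
resulting array: [30, 14, 19, 13, 7, 6, 10, -19, -2, -4, -1, -10, 1, -20]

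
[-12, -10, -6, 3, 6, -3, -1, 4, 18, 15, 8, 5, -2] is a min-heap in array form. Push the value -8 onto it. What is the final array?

append -8 at index 13 → [-12, -10, -6, 3, 6, -3, -1, 4, 18, 15, 8, 5, -2, -8]
-8 < parent -1 at index 6, swap → [-12, -10, -6, 3, 6, -3, -8, 4, 18, 15, 8, 5, -2, -1]
-8 < parent -6 at index 2, swap → [-12, -10, -8, 3, 6, -3, -6, 4, 18, 15, 8, 5, -2, -1]

[-12, -10, -8, 3, 6, -3, -6, 4, 18, 15, 8, 5, -2, -1]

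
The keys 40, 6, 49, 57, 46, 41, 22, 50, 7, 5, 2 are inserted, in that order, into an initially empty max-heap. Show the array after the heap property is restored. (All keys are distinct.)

[57, 50, 41, 49, 46, 40, 22, 6, 7, 5, 2]

Insert 40:
  append 40 at index 0 → [40] (no swap needed)
Insert 6:
  append 6 at index 1 → [40, 6] (no swap needed)
Insert 49:
  append 49 at index 2 → [40, 6, 49]
  49 > parent 40 at index 0, swap → [49, 6, 40]
Insert 57:
  append 57 at index 3 → [49, 6, 40, 57]
  57 > parent 6 at index 1, swap → [49, 57, 40, 6]
  57 > parent 49 at index 0, swap → [57, 49, 40, 6]
Insert 46:
  append 46 at index 4 → [57, 49, 40, 6, 46] (no swap needed)
Insert 41:
  append 41 at index 5 → [57, 49, 40, 6, 46, 41]
  41 > parent 40 at index 2, swap → [57, 49, 41, 6, 46, 40]
Insert 22:
  append 22 at index 6 → [57, 49, 41, 6, 46, 40, 22] (no swap needed)
Insert 50:
  append 50 at index 7 → [57, 49, 41, 6, 46, 40, 22, 50]
  50 > parent 6 at index 3, swap → [57, 49, 41, 50, 46, 40, 22, 6]
  50 > parent 49 at index 1, swap → [57, 50, 41, 49, 46, 40, 22, 6]
Insert 7:
  append 7 at index 8 → [57, 50, 41, 49, 46, 40, 22, 6, 7] (no swap needed)
Insert 5:
  append 5 at index 9 → [57, 50, 41, 49, 46, 40, 22, 6, 7, 5] (no swap needed)
Insert 2:
  append 2 at index 10 → [57, 50, 41, 49, 46, 40, 22, 6, 7, 5, 2] (no swap needed)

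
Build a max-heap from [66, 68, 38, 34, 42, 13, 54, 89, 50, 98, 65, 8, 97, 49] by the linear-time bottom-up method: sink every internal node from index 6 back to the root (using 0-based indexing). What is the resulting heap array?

[98, 89, 97, 66, 68, 38, 54, 34, 50, 42, 65, 8, 13, 49]

sift down from index 6: already satisfies heap property
sift down from index 5:
  13 vs larger child 97 at index 12, swap → [66, 68, 38, 34, 42, 97, 54, 89, 50, 98, 65, 8, 13, 49]
sift down from index 4:
  42 vs larger child 98 at index 9, swap → [66, 68, 38, 34, 98, 97, 54, 89, 50, 42, 65, 8, 13, 49]
sift down from index 3:
  34 vs larger child 89 at index 7, swap → [66, 68, 38, 89, 98, 97, 54, 34, 50, 42, 65, 8, 13, 49]
sift down from index 2:
  38 vs larger child 97 at index 5, swap → [66, 68, 97, 89, 98, 38, 54, 34, 50, 42, 65, 8, 13, 49]
sift down from index 1:
  68 vs larger child 98 at index 4, swap → [66, 98, 97, 89, 68, 38, 54, 34, 50, 42, 65, 8, 13, 49]
sift down from index 0:
  66 vs larger child 98 at index 1, swap → [98, 66, 97, 89, 68, 38, 54, 34, 50, 42, 65, 8, 13, 49]
  66 vs larger child 89 at index 3, swap → [98, 89, 97, 66, 68, 38, 54, 34, 50, 42, 65, 8, 13, 49]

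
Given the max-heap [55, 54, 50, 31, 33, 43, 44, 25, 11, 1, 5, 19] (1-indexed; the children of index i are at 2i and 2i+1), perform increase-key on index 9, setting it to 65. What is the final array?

[65, 55, 50, 54, 33, 43, 44, 25, 31, 1, 5, 19]

set index 9 from 11 to 65 → [55, 54, 50, 31, 33, 43, 44, 25, 65, 1, 5, 19]
65 > parent 31 at index 4, swap → [55, 54, 50, 65, 33, 43, 44, 25, 31, 1, 5, 19]
65 > parent 54 at index 2, swap → [55, 65, 50, 54, 33, 43, 44, 25, 31, 1, 5, 19]
65 > parent 55 at index 1, swap → [65, 55, 50, 54, 33, 43, 44, 25, 31, 1, 5, 19]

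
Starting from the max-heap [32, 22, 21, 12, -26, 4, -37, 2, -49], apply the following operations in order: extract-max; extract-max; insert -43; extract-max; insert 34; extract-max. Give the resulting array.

[12, 2, 4, -43, -26, -49, -37]

extract-max → returns 32:
  remove root 32; move last element -49 to root → [-49, 22, 21, 12, -26, 4, -37, 2]
  -49 vs larger child 22 at index 1, swap → [22, -49, 21, 12, -26, 4, -37, 2]
  -49 vs larger child 12 at index 3, swap → [22, 12, 21, -49, -26, 4, -37, 2]
  -49 vs only child 2 at index 7, swap → [22, 12, 21, 2, -26, 4, -37, -49]
extract-max → returns 22:
  remove root 22; move last element -49 to root → [-49, 12, 21, 2, -26, 4, -37]
  -49 vs larger child 21 at index 2, swap → [21, 12, -49, 2, -26, 4, -37]
  -49 vs larger child 4 at index 5, swap → [21, 12, 4, 2, -26, -49, -37]
insert -43:
  append -43 at index 7 → [21, 12, 4, 2, -26, -49, -37, -43] (no swap needed)
extract-max → returns 21:
  remove root 21; move last element -43 to root → [-43, 12, 4, 2, -26, -49, -37]
  -43 vs larger child 12 at index 1, swap → [12, -43, 4, 2, -26, -49, -37]
  -43 vs larger child 2 at index 3, swap → [12, 2, 4, -43, -26, -49, -37]
insert 34:
  append 34 at index 7 → [12, 2, 4, -43, -26, -49, -37, 34]
  34 > parent -43 at index 3, swap → [12, 2, 4, 34, -26, -49, -37, -43]
  34 > parent 2 at index 1, swap → [12, 34, 4, 2, -26, -49, -37, -43]
  34 > parent 12 at index 0, swap → [34, 12, 4, 2, -26, -49, -37, -43]
extract-max → returns 34:
  remove root 34; move last element -43 to root → [-43, 12, 4, 2, -26, -49, -37]
  -43 vs larger child 12 at index 1, swap → [12, -43, 4, 2, -26, -49, -37]
  -43 vs larger child 2 at index 3, swap → [12, 2, 4, -43, -26, -49, -37]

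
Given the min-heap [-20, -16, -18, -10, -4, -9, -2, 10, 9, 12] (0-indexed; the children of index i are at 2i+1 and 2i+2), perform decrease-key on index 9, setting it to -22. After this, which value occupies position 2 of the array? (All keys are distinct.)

-18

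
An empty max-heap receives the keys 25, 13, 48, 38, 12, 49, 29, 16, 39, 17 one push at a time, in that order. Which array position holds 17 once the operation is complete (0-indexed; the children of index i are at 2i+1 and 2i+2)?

4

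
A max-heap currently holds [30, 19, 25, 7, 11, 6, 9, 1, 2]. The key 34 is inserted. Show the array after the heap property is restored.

append 34 at index 9 → [30, 19, 25, 7, 11, 6, 9, 1, 2, 34]
34 > parent 11 at index 4, swap → [30, 19, 25, 7, 34, 6, 9, 1, 2, 11]
34 > parent 19 at index 1, swap → [30, 34, 25, 7, 19, 6, 9, 1, 2, 11]
34 > parent 30 at index 0, swap → [34, 30, 25, 7, 19, 6, 9, 1, 2, 11]

[34, 30, 25, 7, 19, 6, 9, 1, 2, 11]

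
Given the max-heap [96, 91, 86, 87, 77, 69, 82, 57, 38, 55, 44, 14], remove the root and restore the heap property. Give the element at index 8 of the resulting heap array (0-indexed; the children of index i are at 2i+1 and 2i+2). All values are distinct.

38

remove root 96; move last element 14 to root → [14, 91, 86, 87, 77, 69, 82, 57, 38, 55, 44]
14 vs larger child 91 at index 1, swap → [91, 14, 86, 87, 77, 69, 82, 57, 38, 55, 44]
14 vs larger child 87 at index 3, swap → [91, 87, 86, 14, 77, 69, 82, 57, 38, 55, 44]
14 vs larger child 57 at index 7, swap → [91, 87, 86, 57, 77, 69, 82, 14, 38, 55, 44]
resulting array: [91, 87, 86, 57, 77, 69, 82, 14, 38, 55, 44]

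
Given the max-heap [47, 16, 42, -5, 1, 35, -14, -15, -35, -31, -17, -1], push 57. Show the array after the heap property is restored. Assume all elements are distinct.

append 57 at index 12 → [47, 16, 42, -5, 1, 35, -14, -15, -35, -31, -17, -1, 57]
57 > parent 35 at index 5, swap → [47, 16, 42, -5, 1, 57, -14, -15, -35, -31, -17, -1, 35]
57 > parent 42 at index 2, swap → [47, 16, 57, -5, 1, 42, -14, -15, -35, -31, -17, -1, 35]
57 > parent 47 at index 0, swap → [57, 16, 47, -5, 1, 42, -14, -15, -35, -31, -17, -1, 35]

[57, 16, 47, -5, 1, 42, -14, -15, -35, -31, -17, -1, 35]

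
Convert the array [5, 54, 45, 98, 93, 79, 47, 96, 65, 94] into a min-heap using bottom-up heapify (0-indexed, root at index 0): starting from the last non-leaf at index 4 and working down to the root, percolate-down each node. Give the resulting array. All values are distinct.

[5, 54, 45, 65, 93, 79, 47, 96, 98, 94]

sift down from index 4: already satisfies heap property
sift down from index 3:
  98 vs smaller child 65 at index 8, swap → [5, 54, 45, 65, 93, 79, 47, 96, 98, 94]
sift down from index 2: already satisfies heap property
sift down from index 1: already satisfies heap property
sift down from index 0: already satisfies heap property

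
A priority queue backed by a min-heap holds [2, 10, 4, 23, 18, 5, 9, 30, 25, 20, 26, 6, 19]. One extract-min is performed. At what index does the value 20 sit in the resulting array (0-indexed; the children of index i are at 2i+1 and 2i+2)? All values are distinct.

remove root 2; move last element 19 to root → [19, 10, 4, 23, 18, 5, 9, 30, 25, 20, 26, 6]
19 vs smaller child 4 at index 2, swap → [4, 10, 19, 23, 18, 5, 9, 30, 25, 20, 26, 6]
19 vs smaller child 5 at index 5, swap → [4, 10, 5, 23, 18, 19, 9, 30, 25, 20, 26, 6]
19 vs only child 6 at index 11, swap → [4, 10, 5, 23, 18, 6, 9, 30, 25, 20, 26, 19]
resulting array: [4, 10, 5, 23, 18, 6, 9, 30, 25, 20, 26, 19]

9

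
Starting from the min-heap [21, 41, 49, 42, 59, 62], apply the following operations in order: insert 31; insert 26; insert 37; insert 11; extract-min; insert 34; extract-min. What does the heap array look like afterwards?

insert 31:
  append 31 at index 6 → [21, 41, 49, 42, 59, 62, 31]
  31 < parent 49 at index 2, swap → [21, 41, 31, 42, 59, 62, 49]
insert 26:
  append 26 at index 7 → [21, 41, 31, 42, 59, 62, 49, 26]
  26 < parent 42 at index 3, swap → [21, 41, 31, 26, 59, 62, 49, 42]
  26 < parent 41 at index 1, swap → [21, 26, 31, 41, 59, 62, 49, 42]
insert 37:
  append 37 at index 8 → [21, 26, 31, 41, 59, 62, 49, 42, 37]
  37 < parent 41 at index 3, swap → [21, 26, 31, 37, 59, 62, 49, 42, 41]
insert 11:
  append 11 at index 9 → [21, 26, 31, 37, 59, 62, 49, 42, 41, 11]
  11 < parent 59 at index 4, swap → [21, 26, 31, 37, 11, 62, 49, 42, 41, 59]
  11 < parent 26 at index 1, swap → [21, 11, 31, 37, 26, 62, 49, 42, 41, 59]
  11 < parent 21 at index 0, swap → [11, 21, 31, 37, 26, 62, 49, 42, 41, 59]
extract-min → returns 11:
  remove root 11; move last element 59 to root → [59, 21, 31, 37, 26, 62, 49, 42, 41]
  59 vs smaller child 21 at index 1, swap → [21, 59, 31, 37, 26, 62, 49, 42, 41]
  59 vs smaller child 26 at index 4, swap → [21, 26, 31, 37, 59, 62, 49, 42, 41]
insert 34:
  append 34 at index 9 → [21, 26, 31, 37, 59, 62, 49, 42, 41, 34]
  34 < parent 59 at index 4, swap → [21, 26, 31, 37, 34, 62, 49, 42, 41, 59]
extract-min → returns 21:
  remove root 21; move last element 59 to root → [59, 26, 31, 37, 34, 62, 49, 42, 41]
  59 vs smaller child 26 at index 1, swap → [26, 59, 31, 37, 34, 62, 49, 42, 41]
  59 vs smaller child 34 at index 4, swap → [26, 34, 31, 37, 59, 62, 49, 42, 41]

[26, 34, 31, 37, 59, 62, 49, 42, 41]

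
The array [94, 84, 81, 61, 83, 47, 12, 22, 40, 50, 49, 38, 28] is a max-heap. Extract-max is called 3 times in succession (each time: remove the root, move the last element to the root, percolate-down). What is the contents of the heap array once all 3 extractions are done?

[81, 61, 49, 40, 50, 47, 12, 22, 38, 28]

extract-max #1 returns 94:
  remove root 94; move last element 28 to root → [28, 84, 81, 61, 83, 47, 12, 22, 40, 50, 49, 38]
  28 vs larger child 84 at index 1, swap → [84, 28, 81, 61, 83, 47, 12, 22, 40, 50, 49, 38]
  28 vs larger child 83 at index 4, swap → [84, 83, 81, 61, 28, 47, 12, 22, 40, 50, 49, 38]
  28 vs larger child 50 at index 9, swap → [84, 83, 81, 61, 50, 47, 12, 22, 40, 28, 49, 38]
extract-max #2 returns 84:
  remove root 84; move last element 38 to root → [38, 83, 81, 61, 50, 47, 12, 22, 40, 28, 49]
  38 vs larger child 83 at index 1, swap → [83, 38, 81, 61, 50, 47, 12, 22, 40, 28, 49]
  38 vs larger child 61 at index 3, swap → [83, 61, 81, 38, 50, 47, 12, 22, 40, 28, 49]
  38 vs larger child 40 at index 8, swap → [83, 61, 81, 40, 50, 47, 12, 22, 38, 28, 49]
extract-max #3 returns 83:
  remove root 83; move last element 49 to root → [49, 61, 81, 40, 50, 47, 12, 22, 38, 28]
  49 vs larger child 81 at index 2, swap → [81, 61, 49, 40, 50, 47, 12, 22, 38, 28]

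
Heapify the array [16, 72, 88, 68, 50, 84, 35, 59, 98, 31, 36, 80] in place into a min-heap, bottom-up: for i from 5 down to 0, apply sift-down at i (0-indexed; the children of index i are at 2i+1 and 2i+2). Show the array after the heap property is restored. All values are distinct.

sift down from index 5:
  84 vs only child 80 at index 11, swap → [16, 72, 88, 68, 50, 80, 35, 59, 98, 31, 36, 84]
sift down from index 4:
  50 vs smaller child 31 at index 9, swap → [16, 72, 88, 68, 31, 80, 35, 59, 98, 50, 36, 84]
sift down from index 3:
  68 vs smaller child 59 at index 7, swap → [16, 72, 88, 59, 31, 80, 35, 68, 98, 50, 36, 84]
sift down from index 2:
  88 vs smaller child 35 at index 6, swap → [16, 72, 35, 59, 31, 80, 88, 68, 98, 50, 36, 84]
sift down from index 1:
  72 vs smaller child 31 at index 4, swap → [16, 31, 35, 59, 72, 80, 88, 68, 98, 50, 36, 84]
  72 vs smaller child 36 at index 10, swap → [16, 31, 35, 59, 36, 80, 88, 68, 98, 50, 72, 84]
sift down from index 0: already satisfies heap property

[16, 31, 35, 59, 36, 80, 88, 68, 98, 50, 72, 84]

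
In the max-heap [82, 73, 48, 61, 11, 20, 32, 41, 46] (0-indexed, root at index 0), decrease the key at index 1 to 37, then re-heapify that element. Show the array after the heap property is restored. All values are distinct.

[82, 61, 48, 46, 11, 20, 32, 41, 37]

set index 1 from 73 to 37 → [82, 37, 48, 61, 11, 20, 32, 41, 46]
37 vs larger child 61 at index 3, swap → [82, 61, 48, 37, 11, 20, 32, 41, 46]
37 vs larger child 46 at index 8, swap → [82, 61, 48, 46, 11, 20, 32, 41, 37]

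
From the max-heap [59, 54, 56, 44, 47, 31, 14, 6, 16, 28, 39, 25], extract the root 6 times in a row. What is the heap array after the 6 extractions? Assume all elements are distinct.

[31, 28, 25, 6, 16, 14]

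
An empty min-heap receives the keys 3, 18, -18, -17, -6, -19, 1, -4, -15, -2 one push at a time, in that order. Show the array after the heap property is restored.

[-19, -17, -18, -15, -6, 3, 1, 18, -4, -2]

Insert 3:
  append 3 at index 0 → [3] (no swap needed)
Insert 18:
  append 18 at index 1 → [3, 18] (no swap needed)
Insert -18:
  append -18 at index 2 → [3, 18, -18]
  -18 < parent 3 at index 0, swap → [-18, 18, 3]
Insert -17:
  append -17 at index 3 → [-18, 18, 3, -17]
  -17 < parent 18 at index 1, swap → [-18, -17, 3, 18]
Insert -6:
  append -6 at index 4 → [-18, -17, 3, 18, -6] (no swap needed)
Insert -19:
  append -19 at index 5 → [-18, -17, 3, 18, -6, -19]
  -19 < parent 3 at index 2, swap → [-18, -17, -19, 18, -6, 3]
  -19 < parent -18 at index 0, swap → [-19, -17, -18, 18, -6, 3]
Insert 1:
  append 1 at index 6 → [-19, -17, -18, 18, -6, 3, 1] (no swap needed)
Insert -4:
  append -4 at index 7 → [-19, -17, -18, 18, -6, 3, 1, -4]
  -4 < parent 18 at index 3, swap → [-19, -17, -18, -4, -6, 3, 1, 18]
Insert -15:
  append -15 at index 8 → [-19, -17, -18, -4, -6, 3, 1, 18, -15]
  -15 < parent -4 at index 3, swap → [-19, -17, -18, -15, -6, 3, 1, 18, -4]
Insert -2:
  append -2 at index 9 → [-19, -17, -18, -15, -6, 3, 1, 18, -4, -2] (no swap needed)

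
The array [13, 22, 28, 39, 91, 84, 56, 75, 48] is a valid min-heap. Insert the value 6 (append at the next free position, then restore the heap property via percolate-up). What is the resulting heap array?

[6, 13, 28, 39, 22, 84, 56, 75, 48, 91]

append 6 at index 9 → [13, 22, 28, 39, 91, 84, 56, 75, 48, 6]
6 < parent 91 at index 4, swap → [13, 22, 28, 39, 6, 84, 56, 75, 48, 91]
6 < parent 22 at index 1, swap → [13, 6, 28, 39, 22, 84, 56, 75, 48, 91]
6 < parent 13 at index 0, swap → [6, 13, 28, 39, 22, 84, 56, 75, 48, 91]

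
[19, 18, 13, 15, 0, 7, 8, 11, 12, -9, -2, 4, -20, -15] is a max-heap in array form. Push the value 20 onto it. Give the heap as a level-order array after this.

append 20 at index 14 → [19, 18, 13, 15, 0, 7, 8, 11, 12, -9, -2, 4, -20, -15, 20]
20 > parent 8 at index 6, swap → [19, 18, 13, 15, 0, 7, 20, 11, 12, -9, -2, 4, -20, -15, 8]
20 > parent 13 at index 2, swap → [19, 18, 20, 15, 0, 7, 13, 11, 12, -9, -2, 4, -20, -15, 8]
20 > parent 19 at index 0, swap → [20, 18, 19, 15, 0, 7, 13, 11, 12, -9, -2, 4, -20, -15, 8]

[20, 18, 19, 15, 0, 7, 13, 11, 12, -9, -2, 4, -20, -15, 8]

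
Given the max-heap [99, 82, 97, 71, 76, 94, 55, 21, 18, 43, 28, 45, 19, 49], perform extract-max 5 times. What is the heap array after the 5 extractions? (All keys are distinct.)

[71, 45, 55, 28, 43, 49, 19, 21, 18]

extract-max #1 returns 99:
  remove root 99; move last element 49 to root → [49, 82, 97, 71, 76, 94, 55, 21, 18, 43, 28, 45, 19]
  49 vs larger child 97 at index 2, swap → [97, 82, 49, 71, 76, 94, 55, 21, 18, 43, 28, 45, 19]
  49 vs larger child 94 at index 5, swap → [97, 82, 94, 71, 76, 49, 55, 21, 18, 43, 28, 45, 19]
extract-max #2 returns 97:
  remove root 97; move last element 19 to root → [19, 82, 94, 71, 76, 49, 55, 21, 18, 43, 28, 45]
  19 vs larger child 94 at index 2, swap → [94, 82, 19, 71, 76, 49, 55, 21, 18, 43, 28, 45]
  19 vs larger child 55 at index 6, swap → [94, 82, 55, 71, 76, 49, 19, 21, 18, 43, 28, 45]
extract-max #3 returns 94:
  remove root 94; move last element 45 to root → [45, 82, 55, 71, 76, 49, 19, 21, 18, 43, 28]
  45 vs larger child 82 at index 1, swap → [82, 45, 55, 71, 76, 49, 19, 21, 18, 43, 28]
  45 vs larger child 76 at index 4, swap → [82, 76, 55, 71, 45, 49, 19, 21, 18, 43, 28]
extract-max #4 returns 82:
  remove root 82; move last element 28 to root → [28, 76, 55, 71, 45, 49, 19, 21, 18, 43]
  28 vs larger child 76 at index 1, swap → [76, 28, 55, 71, 45, 49, 19, 21, 18, 43]
  28 vs larger child 71 at index 3, swap → [76, 71, 55, 28, 45, 49, 19, 21, 18, 43]
extract-max #5 returns 76:
  remove root 76; move last element 43 to root → [43, 71, 55, 28, 45, 49, 19, 21, 18]
  43 vs larger child 71 at index 1, swap → [71, 43, 55, 28, 45, 49, 19, 21, 18]
  43 vs larger child 45 at index 4, swap → [71, 45, 55, 28, 43, 49, 19, 21, 18]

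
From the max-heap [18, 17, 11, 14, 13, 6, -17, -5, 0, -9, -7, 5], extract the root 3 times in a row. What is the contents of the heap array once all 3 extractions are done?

[13, 5, 11, 0, -7, 6, -17, -5, -9]

extract-max #1 returns 18:
  remove root 18; move last element 5 to root → [5, 17, 11, 14, 13, 6, -17, -5, 0, -9, -7]
  5 vs larger child 17 at index 1, swap → [17, 5, 11, 14, 13, 6, -17, -5, 0, -9, -7]
  5 vs larger child 14 at index 3, swap → [17, 14, 11, 5, 13, 6, -17, -5, 0, -9, -7]
extract-max #2 returns 17:
  remove root 17; move last element -7 to root → [-7, 14, 11, 5, 13, 6, -17, -5, 0, -9]
  -7 vs larger child 14 at index 1, swap → [14, -7, 11, 5, 13, 6, -17, -5, 0, -9]
  -7 vs larger child 13 at index 4, swap → [14, 13, 11, 5, -7, 6, -17, -5, 0, -9]
extract-max #3 returns 14:
  remove root 14; move last element -9 to root → [-9, 13, 11, 5, -7, 6, -17, -5, 0]
  -9 vs larger child 13 at index 1, swap → [13, -9, 11, 5, -7, 6, -17, -5, 0]
  -9 vs larger child 5 at index 3, swap → [13, 5, 11, -9, -7, 6, -17, -5, 0]
  -9 vs larger child 0 at index 8, swap → [13, 5, 11, 0, -7, 6, -17, -5, -9]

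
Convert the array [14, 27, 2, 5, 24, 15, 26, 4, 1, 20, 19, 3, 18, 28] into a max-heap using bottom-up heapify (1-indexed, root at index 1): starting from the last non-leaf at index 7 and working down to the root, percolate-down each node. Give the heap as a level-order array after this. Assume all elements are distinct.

sift down from index 7:
  26 vs only child 28 at index 14, swap → [14, 27, 2, 5, 24, 15, 28, 4, 1, 20, 19, 3, 18, 26]
sift down from index 6:
  15 vs larger child 18 at index 13, swap → [14, 27, 2, 5, 24, 18, 28, 4, 1, 20, 19, 3, 15, 26]
sift down from index 5: already satisfies heap property
sift down from index 4: already satisfies heap property
sift down from index 3:
  2 vs larger child 28 at index 7, swap → [14, 27, 28, 5, 24, 18, 2, 4, 1, 20, 19, 3, 15, 26]
  2 vs only child 26 at index 14, swap → [14, 27, 28, 5, 24, 18, 26, 4, 1, 20, 19, 3, 15, 2]
sift down from index 2: already satisfies heap property
sift down from index 1:
  14 vs larger child 28 at index 3, swap → [28, 27, 14, 5, 24, 18, 26, 4, 1, 20, 19, 3, 15, 2]
  14 vs larger child 26 at index 7, swap → [28, 27, 26, 5, 24, 18, 14, 4, 1, 20, 19, 3, 15, 2]

[28, 27, 26, 5, 24, 18, 14, 4, 1, 20, 19, 3, 15, 2]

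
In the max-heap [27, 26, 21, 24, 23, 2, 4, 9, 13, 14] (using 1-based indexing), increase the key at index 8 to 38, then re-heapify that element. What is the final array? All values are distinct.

[38, 27, 21, 26, 23, 2, 4, 24, 13, 14]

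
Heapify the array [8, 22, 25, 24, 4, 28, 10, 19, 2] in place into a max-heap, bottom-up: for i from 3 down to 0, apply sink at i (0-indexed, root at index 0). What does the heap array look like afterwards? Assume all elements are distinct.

sift down from index 3: already satisfies heap property
sift down from index 2:
  25 vs larger child 28 at index 5, swap → [8, 22, 28, 24, 4, 25, 10, 19, 2]
sift down from index 1:
  22 vs larger child 24 at index 3, swap → [8, 24, 28, 22, 4, 25, 10, 19, 2]
sift down from index 0:
  8 vs larger child 28 at index 2, swap → [28, 24, 8, 22, 4, 25, 10, 19, 2]
  8 vs larger child 25 at index 5, swap → [28, 24, 25, 22, 4, 8, 10, 19, 2]

[28, 24, 25, 22, 4, 8, 10, 19, 2]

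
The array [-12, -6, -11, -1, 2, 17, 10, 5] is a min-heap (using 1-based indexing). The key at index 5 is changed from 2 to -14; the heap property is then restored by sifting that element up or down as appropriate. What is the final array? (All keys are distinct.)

[-14, -12, -11, -1, -6, 17, 10, 5]

set index 5 from 2 to -14 → [-12, -6, -11, -1, -14, 17, 10, 5]
-14 < parent -6 at index 2, swap → [-12, -14, -11, -1, -6, 17, 10, 5]
-14 < parent -12 at index 1, swap → [-14, -12, -11, -1, -6, 17, 10, 5]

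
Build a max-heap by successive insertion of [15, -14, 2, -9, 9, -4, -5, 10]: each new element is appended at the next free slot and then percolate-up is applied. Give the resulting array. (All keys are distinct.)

Insert 15:
  append 15 at index 0 → [15] (no swap needed)
Insert -14:
  append -14 at index 1 → [15, -14] (no swap needed)
Insert 2:
  append 2 at index 2 → [15, -14, 2] (no swap needed)
Insert -9:
  append -9 at index 3 → [15, -14, 2, -9]
  -9 > parent -14 at index 1, swap → [15, -9, 2, -14]
Insert 9:
  append 9 at index 4 → [15, -9, 2, -14, 9]
  9 > parent -9 at index 1, swap → [15, 9, 2, -14, -9]
Insert -4:
  append -4 at index 5 → [15, 9, 2, -14, -9, -4] (no swap needed)
Insert -5:
  append -5 at index 6 → [15, 9, 2, -14, -9, -4, -5] (no swap needed)
Insert 10:
  append 10 at index 7 → [15, 9, 2, -14, -9, -4, -5, 10]
  10 > parent -14 at index 3, swap → [15, 9, 2, 10, -9, -4, -5, -14]
  10 > parent 9 at index 1, swap → [15, 10, 2, 9, -9, -4, -5, -14]

[15, 10, 2, 9, -9, -4, -5, -14]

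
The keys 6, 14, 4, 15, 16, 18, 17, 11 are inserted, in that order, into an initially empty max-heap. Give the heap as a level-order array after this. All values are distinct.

Insert 6:
  append 6 at index 0 → [6] (no swap needed)
Insert 14:
  append 14 at index 1 → [6, 14]
  14 > parent 6 at index 0, swap → [14, 6]
Insert 4:
  append 4 at index 2 → [14, 6, 4] (no swap needed)
Insert 15:
  append 15 at index 3 → [14, 6, 4, 15]
  15 > parent 6 at index 1, swap → [14, 15, 4, 6]
  15 > parent 14 at index 0, swap → [15, 14, 4, 6]
Insert 16:
  append 16 at index 4 → [15, 14, 4, 6, 16]
  16 > parent 14 at index 1, swap → [15, 16, 4, 6, 14]
  16 > parent 15 at index 0, swap → [16, 15, 4, 6, 14]
Insert 18:
  append 18 at index 5 → [16, 15, 4, 6, 14, 18]
  18 > parent 4 at index 2, swap → [16, 15, 18, 6, 14, 4]
  18 > parent 16 at index 0, swap → [18, 15, 16, 6, 14, 4]
Insert 17:
  append 17 at index 6 → [18, 15, 16, 6, 14, 4, 17]
  17 > parent 16 at index 2, swap → [18, 15, 17, 6, 14, 4, 16]
Insert 11:
  append 11 at index 7 → [18, 15, 17, 6, 14, 4, 16, 11]
  11 > parent 6 at index 3, swap → [18, 15, 17, 11, 14, 4, 16, 6]

[18, 15, 17, 11, 14, 4, 16, 6]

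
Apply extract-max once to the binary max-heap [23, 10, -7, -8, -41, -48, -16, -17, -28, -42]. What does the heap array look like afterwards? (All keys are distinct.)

remove root 23; move last element -42 to root → [-42, 10, -7, -8, -41, -48, -16, -17, -28]
-42 vs larger child 10 at index 1, swap → [10, -42, -7, -8, -41, -48, -16, -17, -28]
-42 vs larger child -8 at index 3, swap → [10, -8, -7, -42, -41, -48, -16, -17, -28]
-42 vs larger child -17 at index 7, swap → [10, -8, -7, -17, -41, -48, -16, -42, -28]

[10, -8, -7, -17, -41, -48, -16, -42, -28]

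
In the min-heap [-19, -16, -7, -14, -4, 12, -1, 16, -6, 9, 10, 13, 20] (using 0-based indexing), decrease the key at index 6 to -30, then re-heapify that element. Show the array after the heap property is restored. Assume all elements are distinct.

set index 6 from -1 to -30 → [-19, -16, -7, -14, -4, 12, -30, 16, -6, 9, 10, 13, 20]
-30 < parent -7 at index 2, swap → [-19, -16, -30, -14, -4, 12, -7, 16, -6, 9, 10, 13, 20]
-30 < parent -19 at index 0, swap → [-30, -16, -19, -14, -4, 12, -7, 16, -6, 9, 10, 13, 20]

[-30, -16, -19, -14, -4, 12, -7, 16, -6, 9, 10, 13, 20]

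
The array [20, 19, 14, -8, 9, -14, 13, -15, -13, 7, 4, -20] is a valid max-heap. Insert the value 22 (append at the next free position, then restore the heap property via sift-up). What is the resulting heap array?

append 22 at index 12 → [20, 19, 14, -8, 9, -14, 13, -15, -13, 7, 4, -20, 22]
22 > parent -14 at index 5, swap → [20, 19, 14, -8, 9, 22, 13, -15, -13, 7, 4, -20, -14]
22 > parent 14 at index 2, swap → [20, 19, 22, -8, 9, 14, 13, -15, -13, 7, 4, -20, -14]
22 > parent 20 at index 0, swap → [22, 19, 20, -8, 9, 14, 13, -15, -13, 7, 4, -20, -14]

[22, 19, 20, -8, 9, 14, 13, -15, -13, 7, 4, -20, -14]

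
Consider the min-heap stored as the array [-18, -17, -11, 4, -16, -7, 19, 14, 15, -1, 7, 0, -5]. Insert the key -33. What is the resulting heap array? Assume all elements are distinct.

[-33, -17, -18, 4, -16, -7, -11, 14, 15, -1, 7, 0, -5, 19]

append -33 at index 13 → [-18, -17, -11, 4, -16, -7, 19, 14, 15, -1, 7, 0, -5, -33]
-33 < parent 19 at index 6, swap → [-18, -17, -11, 4, -16, -7, -33, 14, 15, -1, 7, 0, -5, 19]
-33 < parent -11 at index 2, swap → [-18, -17, -33, 4, -16, -7, -11, 14, 15, -1, 7, 0, -5, 19]
-33 < parent -18 at index 0, swap → [-33, -17, -18, 4, -16, -7, -11, 14, 15, -1, 7, 0, -5, 19]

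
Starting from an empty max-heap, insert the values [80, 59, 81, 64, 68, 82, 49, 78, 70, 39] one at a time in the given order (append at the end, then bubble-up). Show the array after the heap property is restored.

Insert 80:
  append 80 at index 0 → [80] (no swap needed)
Insert 59:
  append 59 at index 1 → [80, 59] (no swap needed)
Insert 81:
  append 81 at index 2 → [80, 59, 81]
  81 > parent 80 at index 0, swap → [81, 59, 80]
Insert 64:
  append 64 at index 3 → [81, 59, 80, 64]
  64 > parent 59 at index 1, swap → [81, 64, 80, 59]
Insert 68:
  append 68 at index 4 → [81, 64, 80, 59, 68]
  68 > parent 64 at index 1, swap → [81, 68, 80, 59, 64]
Insert 82:
  append 82 at index 5 → [81, 68, 80, 59, 64, 82]
  82 > parent 80 at index 2, swap → [81, 68, 82, 59, 64, 80]
  82 > parent 81 at index 0, swap → [82, 68, 81, 59, 64, 80]
Insert 49:
  append 49 at index 6 → [82, 68, 81, 59, 64, 80, 49] (no swap needed)
Insert 78:
  append 78 at index 7 → [82, 68, 81, 59, 64, 80, 49, 78]
  78 > parent 59 at index 3, swap → [82, 68, 81, 78, 64, 80, 49, 59]
  78 > parent 68 at index 1, swap → [82, 78, 81, 68, 64, 80, 49, 59]
Insert 70:
  append 70 at index 8 → [82, 78, 81, 68, 64, 80, 49, 59, 70]
  70 > parent 68 at index 3, swap → [82, 78, 81, 70, 64, 80, 49, 59, 68]
Insert 39:
  append 39 at index 9 → [82, 78, 81, 70, 64, 80, 49, 59, 68, 39] (no swap needed)

[82, 78, 81, 70, 64, 80, 49, 59, 68, 39]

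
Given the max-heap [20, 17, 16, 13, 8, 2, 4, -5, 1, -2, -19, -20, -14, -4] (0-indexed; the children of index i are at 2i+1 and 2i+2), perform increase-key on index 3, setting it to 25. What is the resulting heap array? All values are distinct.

set index 3 from 13 to 25 → [20, 17, 16, 25, 8, 2, 4, -5, 1, -2, -19, -20, -14, -4]
25 > parent 17 at index 1, swap → [20, 25, 16, 17, 8, 2, 4, -5, 1, -2, -19, -20, -14, -4]
25 > parent 20 at index 0, swap → [25, 20, 16, 17, 8, 2, 4, -5, 1, -2, -19, -20, -14, -4]

[25, 20, 16, 17, 8, 2, 4, -5, 1, -2, -19, -20, -14, -4]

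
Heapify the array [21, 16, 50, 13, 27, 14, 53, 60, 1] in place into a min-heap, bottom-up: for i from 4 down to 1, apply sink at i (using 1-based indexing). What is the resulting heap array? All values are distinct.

[1, 13, 14, 16, 27, 50, 53, 60, 21]

sift down from index 4:
  13 vs smaller child 1 at index 9, swap → [21, 16, 50, 1, 27, 14, 53, 60, 13]
sift down from index 3:
  50 vs smaller child 14 at index 6, swap → [21, 16, 14, 1, 27, 50, 53, 60, 13]
sift down from index 2:
  16 vs smaller child 1 at index 4, swap → [21, 1, 14, 16, 27, 50, 53, 60, 13]
  16 vs smaller child 13 at index 9, swap → [21, 1, 14, 13, 27, 50, 53, 60, 16]
sift down from index 1:
  21 vs smaller child 1 at index 2, swap → [1, 21, 14, 13, 27, 50, 53, 60, 16]
  21 vs smaller child 13 at index 4, swap → [1, 13, 14, 21, 27, 50, 53, 60, 16]
  21 vs smaller child 16 at index 9, swap → [1, 13, 14, 16, 27, 50, 53, 60, 21]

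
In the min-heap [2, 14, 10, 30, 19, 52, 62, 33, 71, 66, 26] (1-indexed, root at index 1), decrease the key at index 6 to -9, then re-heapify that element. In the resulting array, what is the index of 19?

5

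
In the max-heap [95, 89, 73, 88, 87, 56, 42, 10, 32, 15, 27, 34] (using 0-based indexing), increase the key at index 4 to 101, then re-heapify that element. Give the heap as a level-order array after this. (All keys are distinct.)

set index 4 from 87 to 101 → [95, 89, 73, 88, 101, 56, 42, 10, 32, 15, 27, 34]
101 > parent 89 at index 1, swap → [95, 101, 73, 88, 89, 56, 42, 10, 32, 15, 27, 34]
101 > parent 95 at index 0, swap → [101, 95, 73, 88, 89, 56, 42, 10, 32, 15, 27, 34]

[101, 95, 73, 88, 89, 56, 42, 10, 32, 15, 27, 34]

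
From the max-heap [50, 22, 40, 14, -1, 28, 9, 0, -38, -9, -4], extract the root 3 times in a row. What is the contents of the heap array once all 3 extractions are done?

extract-max #1 returns 50:
  remove root 50; move last element -4 to root → [-4, 22, 40, 14, -1, 28, 9, 0, -38, -9]
  -4 vs larger child 40 at index 2, swap → [40, 22, -4, 14, -1, 28, 9, 0, -38, -9]
  -4 vs larger child 28 at index 5, swap → [40, 22, 28, 14, -1, -4, 9, 0, -38, -9]
extract-max #2 returns 40:
  remove root 40; move last element -9 to root → [-9, 22, 28, 14, -1, -4, 9, 0, -38]
  -9 vs larger child 28 at index 2, swap → [28, 22, -9, 14, -1, -4, 9, 0, -38]
  -9 vs larger child 9 at index 6, swap → [28, 22, 9, 14, -1, -4, -9, 0, -38]
extract-max #3 returns 28:
  remove root 28; move last element -38 to root → [-38, 22, 9, 14, -1, -4, -9, 0]
  -38 vs larger child 22 at index 1, swap → [22, -38, 9, 14, -1, -4, -9, 0]
  -38 vs larger child 14 at index 3, swap → [22, 14, 9, -38, -1, -4, -9, 0]
  -38 vs only child 0 at index 7, swap → [22, 14, 9, 0, -1, -4, -9, -38]

[22, 14, 9, 0, -1, -4, -9, -38]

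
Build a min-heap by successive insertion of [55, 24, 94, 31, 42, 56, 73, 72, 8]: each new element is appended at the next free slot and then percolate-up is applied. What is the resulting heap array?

[8, 24, 56, 31, 42, 94, 73, 72, 55]

Insert 55:
  append 55 at index 0 → [55] (no swap needed)
Insert 24:
  append 24 at index 1 → [55, 24]
  24 < parent 55 at index 0, swap → [24, 55]
Insert 94:
  append 94 at index 2 → [24, 55, 94] (no swap needed)
Insert 31:
  append 31 at index 3 → [24, 55, 94, 31]
  31 < parent 55 at index 1, swap → [24, 31, 94, 55]
Insert 42:
  append 42 at index 4 → [24, 31, 94, 55, 42] (no swap needed)
Insert 56:
  append 56 at index 5 → [24, 31, 94, 55, 42, 56]
  56 < parent 94 at index 2, swap → [24, 31, 56, 55, 42, 94]
Insert 73:
  append 73 at index 6 → [24, 31, 56, 55, 42, 94, 73] (no swap needed)
Insert 72:
  append 72 at index 7 → [24, 31, 56, 55, 42, 94, 73, 72] (no swap needed)
Insert 8:
  append 8 at index 8 → [24, 31, 56, 55, 42, 94, 73, 72, 8]
  8 < parent 55 at index 3, swap → [24, 31, 56, 8, 42, 94, 73, 72, 55]
  8 < parent 31 at index 1, swap → [24, 8, 56, 31, 42, 94, 73, 72, 55]
  8 < parent 24 at index 0, swap → [8, 24, 56, 31, 42, 94, 73, 72, 55]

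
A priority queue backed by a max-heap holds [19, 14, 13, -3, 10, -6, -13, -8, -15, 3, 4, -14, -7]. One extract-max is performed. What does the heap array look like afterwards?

[14, 10, 13, -3, 4, -6, -13, -8, -15, 3, -7, -14]

remove root 19; move last element -7 to root → [-7, 14, 13, -3, 10, -6, -13, -8, -15, 3, 4, -14]
-7 vs larger child 14 at index 1, swap → [14, -7, 13, -3, 10, -6, -13, -8, -15, 3, 4, -14]
-7 vs larger child 10 at index 4, swap → [14, 10, 13, -3, -7, -6, -13, -8, -15, 3, 4, -14]
-7 vs larger child 4 at index 10, swap → [14, 10, 13, -3, 4, -6, -13, -8, -15, 3, -7, -14]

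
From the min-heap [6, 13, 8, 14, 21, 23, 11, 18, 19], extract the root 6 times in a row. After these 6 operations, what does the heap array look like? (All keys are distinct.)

extract-min #1 returns 6:
  remove root 6; move last element 19 to root → [19, 13, 8, 14, 21, 23, 11, 18]
  19 vs smaller child 8 at index 2, swap → [8, 13, 19, 14, 21, 23, 11, 18]
  19 vs smaller child 11 at index 6, swap → [8, 13, 11, 14, 21, 23, 19, 18]
extract-min #2 returns 8:
  remove root 8; move last element 18 to root → [18, 13, 11, 14, 21, 23, 19]
  18 vs smaller child 11 at index 2, swap → [11, 13, 18, 14, 21, 23, 19]
extract-min #3 returns 11:
  remove root 11; move last element 19 to root → [19, 13, 18, 14, 21, 23]
  19 vs smaller child 13 at index 1, swap → [13, 19, 18, 14, 21, 23]
  19 vs smaller child 14 at index 3, swap → [13, 14, 18, 19, 21, 23]
extract-min #4 returns 13:
  remove root 13; move last element 23 to root → [23, 14, 18, 19, 21]
  23 vs smaller child 14 at index 1, swap → [14, 23, 18, 19, 21]
  23 vs smaller child 19 at index 3, swap → [14, 19, 18, 23, 21]
extract-min #5 returns 14:
  remove root 14; move last element 21 to root → [21, 19, 18, 23]
  21 vs smaller child 18 at index 2, swap → [18, 19, 21, 23]
extract-min #6 returns 18:
  remove root 18; move last element 23 to root → [23, 19, 21]
  23 vs smaller child 19 at index 1, swap → [19, 23, 21]

[19, 23, 21]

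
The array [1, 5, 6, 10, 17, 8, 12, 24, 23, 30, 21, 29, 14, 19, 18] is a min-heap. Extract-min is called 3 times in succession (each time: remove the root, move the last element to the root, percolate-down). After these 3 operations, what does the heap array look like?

[8, 10, 12, 18, 17, 14, 19, 24, 23, 30, 21, 29]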